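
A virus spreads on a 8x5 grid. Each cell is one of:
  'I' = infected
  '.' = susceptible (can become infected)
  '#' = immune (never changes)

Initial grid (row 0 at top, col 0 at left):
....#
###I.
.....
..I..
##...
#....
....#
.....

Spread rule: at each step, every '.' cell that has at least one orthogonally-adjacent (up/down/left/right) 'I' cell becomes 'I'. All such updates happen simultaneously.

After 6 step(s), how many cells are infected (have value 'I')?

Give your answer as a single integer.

Step 0 (initial): 2 infected
Step 1: +7 new -> 9 infected
Step 2: +7 new -> 16 infected
Step 3: +6 new -> 22 infected
Step 4: +5 new -> 27 infected
Step 5: +3 new -> 30 infected
Step 6: +2 new -> 32 infected

Answer: 32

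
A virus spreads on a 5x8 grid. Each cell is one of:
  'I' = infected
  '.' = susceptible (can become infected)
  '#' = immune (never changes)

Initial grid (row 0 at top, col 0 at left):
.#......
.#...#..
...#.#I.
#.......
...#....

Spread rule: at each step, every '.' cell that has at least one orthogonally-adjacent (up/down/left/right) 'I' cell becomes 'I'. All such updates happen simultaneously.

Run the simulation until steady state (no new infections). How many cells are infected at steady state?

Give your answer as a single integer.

Answer: 33

Derivation:
Step 0 (initial): 1 infected
Step 1: +3 new -> 4 infected
Step 2: +5 new -> 9 infected
Step 3: +5 new -> 14 infected
Step 4: +4 new -> 18 infected
Step 5: +3 new -> 21 infected
Step 6: +5 new -> 26 infected
Step 7: +3 new -> 29 infected
Step 8: +2 new -> 31 infected
Step 9: +1 new -> 32 infected
Step 10: +1 new -> 33 infected
Step 11: +0 new -> 33 infected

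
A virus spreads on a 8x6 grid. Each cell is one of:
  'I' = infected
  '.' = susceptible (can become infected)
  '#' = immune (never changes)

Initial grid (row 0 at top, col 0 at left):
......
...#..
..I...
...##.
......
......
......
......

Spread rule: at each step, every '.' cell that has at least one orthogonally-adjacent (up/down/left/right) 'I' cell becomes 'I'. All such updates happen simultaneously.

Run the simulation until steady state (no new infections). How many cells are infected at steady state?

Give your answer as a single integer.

Answer: 45

Derivation:
Step 0 (initial): 1 infected
Step 1: +4 new -> 5 infected
Step 2: +6 new -> 11 infected
Step 3: +9 new -> 20 infected
Step 4: +9 new -> 29 infected
Step 5: +7 new -> 36 infected
Step 6: +5 new -> 41 infected
Step 7: +3 new -> 44 infected
Step 8: +1 new -> 45 infected
Step 9: +0 new -> 45 infected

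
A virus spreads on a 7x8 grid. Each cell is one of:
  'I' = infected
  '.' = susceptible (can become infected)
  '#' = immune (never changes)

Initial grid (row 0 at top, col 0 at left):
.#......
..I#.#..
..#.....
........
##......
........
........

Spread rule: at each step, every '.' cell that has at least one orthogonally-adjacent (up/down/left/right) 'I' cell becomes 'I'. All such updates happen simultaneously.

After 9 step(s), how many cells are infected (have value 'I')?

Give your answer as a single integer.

Step 0 (initial): 1 infected
Step 1: +2 new -> 3 infected
Step 2: +3 new -> 6 infected
Step 3: +4 new -> 10 infected
Step 4: +4 new -> 14 infected
Step 5: +4 new -> 18 infected
Step 6: +7 new -> 25 infected
Step 7: +7 new -> 32 infected
Step 8: +7 new -> 39 infected
Step 9: +5 new -> 44 infected

Answer: 44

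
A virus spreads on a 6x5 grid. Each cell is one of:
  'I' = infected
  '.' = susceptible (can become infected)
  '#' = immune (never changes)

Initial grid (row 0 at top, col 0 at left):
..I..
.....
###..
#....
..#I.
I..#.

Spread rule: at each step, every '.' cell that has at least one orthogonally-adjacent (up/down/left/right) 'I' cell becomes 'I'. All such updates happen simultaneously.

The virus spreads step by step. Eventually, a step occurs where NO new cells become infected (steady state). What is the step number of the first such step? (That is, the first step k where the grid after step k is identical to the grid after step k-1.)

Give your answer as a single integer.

Step 0 (initial): 3 infected
Step 1: +7 new -> 10 infected
Step 2: +10 new -> 20 infected
Step 3: +4 new -> 24 infected
Step 4: +0 new -> 24 infected

Answer: 4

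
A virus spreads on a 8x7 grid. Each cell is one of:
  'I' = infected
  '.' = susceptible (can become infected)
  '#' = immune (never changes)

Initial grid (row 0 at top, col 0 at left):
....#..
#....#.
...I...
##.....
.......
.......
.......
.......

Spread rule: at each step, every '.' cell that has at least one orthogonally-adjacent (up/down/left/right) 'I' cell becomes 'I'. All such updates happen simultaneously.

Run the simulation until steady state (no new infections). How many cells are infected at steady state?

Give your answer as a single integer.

Step 0 (initial): 1 infected
Step 1: +4 new -> 5 infected
Step 2: +8 new -> 13 infected
Step 3: +8 new -> 21 infected
Step 4: +8 new -> 29 infected
Step 5: +9 new -> 38 infected
Step 6: +7 new -> 45 infected
Step 7: +4 new -> 49 infected
Step 8: +2 new -> 51 infected
Step 9: +0 new -> 51 infected

Answer: 51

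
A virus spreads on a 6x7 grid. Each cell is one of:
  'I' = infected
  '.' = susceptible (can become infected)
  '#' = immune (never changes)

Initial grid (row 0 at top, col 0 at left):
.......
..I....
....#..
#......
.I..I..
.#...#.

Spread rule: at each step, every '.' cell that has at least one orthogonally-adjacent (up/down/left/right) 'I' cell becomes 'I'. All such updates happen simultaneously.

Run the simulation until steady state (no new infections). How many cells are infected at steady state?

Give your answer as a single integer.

Step 0 (initial): 3 infected
Step 1: +11 new -> 14 infected
Step 2: +13 new -> 27 infected
Step 3: +7 new -> 34 infected
Step 4: +3 new -> 37 infected
Step 5: +1 new -> 38 infected
Step 6: +0 new -> 38 infected

Answer: 38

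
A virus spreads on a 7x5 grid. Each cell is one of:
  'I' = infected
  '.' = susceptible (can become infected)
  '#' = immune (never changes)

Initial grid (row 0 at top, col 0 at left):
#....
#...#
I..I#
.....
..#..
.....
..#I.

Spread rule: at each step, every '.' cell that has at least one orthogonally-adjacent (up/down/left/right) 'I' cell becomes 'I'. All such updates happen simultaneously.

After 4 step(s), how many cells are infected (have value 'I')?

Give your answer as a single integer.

Step 0 (initial): 3 infected
Step 1: +7 new -> 10 infected
Step 2: +10 new -> 20 infected
Step 3: +7 new -> 27 infected
Step 4: +2 new -> 29 infected

Answer: 29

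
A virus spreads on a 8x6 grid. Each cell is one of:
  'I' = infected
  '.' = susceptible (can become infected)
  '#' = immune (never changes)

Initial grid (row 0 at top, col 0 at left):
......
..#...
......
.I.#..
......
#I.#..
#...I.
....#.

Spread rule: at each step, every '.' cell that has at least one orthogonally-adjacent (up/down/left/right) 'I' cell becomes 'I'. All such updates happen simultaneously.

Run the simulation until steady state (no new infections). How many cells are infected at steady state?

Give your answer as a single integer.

Answer: 42

Derivation:
Step 0 (initial): 3 infected
Step 1: +9 new -> 12 infected
Step 2: +11 new -> 23 infected
Step 3: +8 new -> 31 infected
Step 4: +5 new -> 36 infected
Step 5: +3 new -> 39 infected
Step 6: +2 new -> 41 infected
Step 7: +1 new -> 42 infected
Step 8: +0 new -> 42 infected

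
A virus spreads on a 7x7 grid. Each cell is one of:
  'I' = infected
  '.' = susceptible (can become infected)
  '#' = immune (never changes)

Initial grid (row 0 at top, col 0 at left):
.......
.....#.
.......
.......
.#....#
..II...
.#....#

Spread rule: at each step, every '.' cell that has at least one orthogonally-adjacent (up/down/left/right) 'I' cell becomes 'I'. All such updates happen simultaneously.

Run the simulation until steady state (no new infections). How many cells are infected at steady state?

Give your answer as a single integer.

Step 0 (initial): 2 infected
Step 1: +6 new -> 8 infected
Step 2: +6 new -> 14 infected
Step 3: +9 new -> 23 infected
Step 4: +6 new -> 29 infected
Step 5: +7 new -> 36 infected
Step 6: +4 new -> 40 infected
Step 7: +3 new -> 43 infected
Step 8: +1 new -> 44 infected
Step 9: +0 new -> 44 infected

Answer: 44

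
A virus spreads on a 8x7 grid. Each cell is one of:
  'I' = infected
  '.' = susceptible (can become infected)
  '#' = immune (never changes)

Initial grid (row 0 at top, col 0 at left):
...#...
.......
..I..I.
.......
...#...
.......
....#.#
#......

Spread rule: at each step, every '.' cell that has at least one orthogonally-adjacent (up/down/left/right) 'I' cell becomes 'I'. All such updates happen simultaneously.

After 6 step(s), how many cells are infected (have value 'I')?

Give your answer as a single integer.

Answer: 51

Derivation:
Step 0 (initial): 2 infected
Step 1: +8 new -> 10 infected
Step 2: +13 new -> 23 infected
Step 3: +10 new -> 33 infected
Step 4: +8 new -> 41 infected
Step 5: +5 new -> 46 infected
Step 6: +5 new -> 51 infected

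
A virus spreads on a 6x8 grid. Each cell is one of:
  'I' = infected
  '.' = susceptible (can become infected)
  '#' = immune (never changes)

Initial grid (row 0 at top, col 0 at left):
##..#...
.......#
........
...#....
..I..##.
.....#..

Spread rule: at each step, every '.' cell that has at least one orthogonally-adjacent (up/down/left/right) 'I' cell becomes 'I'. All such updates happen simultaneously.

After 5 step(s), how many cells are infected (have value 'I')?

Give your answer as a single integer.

Step 0 (initial): 1 infected
Step 1: +4 new -> 5 infected
Step 2: +6 new -> 11 infected
Step 3: +7 new -> 18 infected
Step 4: +6 new -> 24 infected
Step 5: +5 new -> 29 infected

Answer: 29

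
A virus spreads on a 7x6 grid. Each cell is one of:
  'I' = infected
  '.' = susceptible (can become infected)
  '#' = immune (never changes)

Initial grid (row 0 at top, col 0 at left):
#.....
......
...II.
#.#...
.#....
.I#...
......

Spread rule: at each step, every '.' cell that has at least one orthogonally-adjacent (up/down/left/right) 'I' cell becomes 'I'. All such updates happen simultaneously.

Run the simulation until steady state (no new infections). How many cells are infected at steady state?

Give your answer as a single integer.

Step 0 (initial): 3 infected
Step 1: +8 new -> 11 infected
Step 2: +11 new -> 22 infected
Step 3: +10 new -> 32 infected
Step 4: +4 new -> 36 infected
Step 5: +1 new -> 37 infected
Step 6: +0 new -> 37 infected

Answer: 37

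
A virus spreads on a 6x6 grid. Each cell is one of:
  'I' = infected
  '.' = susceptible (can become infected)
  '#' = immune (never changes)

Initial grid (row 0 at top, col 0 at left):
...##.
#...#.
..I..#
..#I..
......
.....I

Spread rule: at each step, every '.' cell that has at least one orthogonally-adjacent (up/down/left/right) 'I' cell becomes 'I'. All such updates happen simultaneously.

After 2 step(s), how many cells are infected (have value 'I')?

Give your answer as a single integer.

Answer: 20

Derivation:
Step 0 (initial): 3 infected
Step 1: +7 new -> 10 infected
Step 2: +10 new -> 20 infected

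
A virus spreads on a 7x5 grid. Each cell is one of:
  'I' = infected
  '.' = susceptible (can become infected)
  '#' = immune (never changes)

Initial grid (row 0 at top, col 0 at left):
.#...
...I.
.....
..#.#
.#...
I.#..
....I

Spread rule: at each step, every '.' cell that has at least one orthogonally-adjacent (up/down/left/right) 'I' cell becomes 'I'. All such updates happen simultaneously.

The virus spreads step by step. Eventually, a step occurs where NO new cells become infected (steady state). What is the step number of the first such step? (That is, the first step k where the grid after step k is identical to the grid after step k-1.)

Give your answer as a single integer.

Answer: 5

Derivation:
Step 0 (initial): 3 infected
Step 1: +9 new -> 12 infected
Step 2: +11 new -> 23 infected
Step 3: +5 new -> 28 infected
Step 4: +2 new -> 30 infected
Step 5: +0 new -> 30 infected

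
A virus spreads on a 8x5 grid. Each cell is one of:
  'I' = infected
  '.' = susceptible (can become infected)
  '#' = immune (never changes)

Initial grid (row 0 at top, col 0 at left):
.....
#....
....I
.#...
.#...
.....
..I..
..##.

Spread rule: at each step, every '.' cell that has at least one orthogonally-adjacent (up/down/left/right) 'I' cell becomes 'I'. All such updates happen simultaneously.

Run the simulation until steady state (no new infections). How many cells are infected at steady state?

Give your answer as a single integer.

Step 0 (initial): 2 infected
Step 1: +6 new -> 8 infected
Step 2: +11 new -> 19 infected
Step 3: +9 new -> 28 infected
Step 4: +4 new -> 32 infected
Step 5: +2 new -> 34 infected
Step 6: +1 new -> 35 infected
Step 7: +0 new -> 35 infected

Answer: 35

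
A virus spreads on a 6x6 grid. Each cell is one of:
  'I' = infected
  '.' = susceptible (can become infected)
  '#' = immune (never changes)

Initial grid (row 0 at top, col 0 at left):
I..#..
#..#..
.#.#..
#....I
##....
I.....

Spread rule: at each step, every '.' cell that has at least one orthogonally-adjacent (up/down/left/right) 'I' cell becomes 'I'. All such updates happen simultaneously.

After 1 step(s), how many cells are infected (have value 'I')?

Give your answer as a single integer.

Answer: 8

Derivation:
Step 0 (initial): 3 infected
Step 1: +5 new -> 8 infected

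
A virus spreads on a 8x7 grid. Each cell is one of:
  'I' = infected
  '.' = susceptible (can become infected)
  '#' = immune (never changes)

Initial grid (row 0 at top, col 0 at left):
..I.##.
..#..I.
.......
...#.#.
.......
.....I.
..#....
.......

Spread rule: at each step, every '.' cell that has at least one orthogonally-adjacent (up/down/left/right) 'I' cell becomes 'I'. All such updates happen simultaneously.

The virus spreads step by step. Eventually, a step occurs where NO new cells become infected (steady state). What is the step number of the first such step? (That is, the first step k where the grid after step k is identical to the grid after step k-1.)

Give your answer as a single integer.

Answer: 8

Derivation:
Step 0 (initial): 3 infected
Step 1: +9 new -> 12 infected
Step 2: +12 new -> 24 infected
Step 3: +10 new -> 34 infected
Step 4: +6 new -> 40 infected
Step 5: +6 new -> 46 infected
Step 6: +3 new -> 49 infected
Step 7: +1 new -> 50 infected
Step 8: +0 new -> 50 infected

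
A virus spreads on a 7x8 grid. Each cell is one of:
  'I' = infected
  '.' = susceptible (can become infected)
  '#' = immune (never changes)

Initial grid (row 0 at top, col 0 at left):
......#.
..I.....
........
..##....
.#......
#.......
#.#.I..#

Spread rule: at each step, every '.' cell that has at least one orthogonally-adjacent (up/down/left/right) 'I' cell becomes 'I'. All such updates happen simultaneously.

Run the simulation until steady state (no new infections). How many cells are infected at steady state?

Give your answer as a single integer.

Answer: 48

Derivation:
Step 0 (initial): 2 infected
Step 1: +7 new -> 9 infected
Step 2: +10 new -> 19 infected
Step 3: +11 new -> 30 infected
Step 4: +9 new -> 39 infected
Step 5: +6 new -> 45 infected
Step 6: +3 new -> 48 infected
Step 7: +0 new -> 48 infected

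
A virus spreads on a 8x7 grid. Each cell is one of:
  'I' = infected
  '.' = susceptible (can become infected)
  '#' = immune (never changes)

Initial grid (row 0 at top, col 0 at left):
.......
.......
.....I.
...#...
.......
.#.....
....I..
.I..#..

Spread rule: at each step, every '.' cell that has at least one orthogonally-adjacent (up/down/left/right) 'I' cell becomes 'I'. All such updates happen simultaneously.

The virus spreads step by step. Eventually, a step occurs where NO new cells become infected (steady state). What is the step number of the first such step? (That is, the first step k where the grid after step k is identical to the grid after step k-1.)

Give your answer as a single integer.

Step 0 (initial): 3 infected
Step 1: +10 new -> 13 infected
Step 2: +15 new -> 28 infected
Step 3: +10 new -> 38 infected
Step 4: +6 new -> 44 infected
Step 5: +6 new -> 50 infected
Step 6: +2 new -> 52 infected
Step 7: +1 new -> 53 infected
Step 8: +0 new -> 53 infected

Answer: 8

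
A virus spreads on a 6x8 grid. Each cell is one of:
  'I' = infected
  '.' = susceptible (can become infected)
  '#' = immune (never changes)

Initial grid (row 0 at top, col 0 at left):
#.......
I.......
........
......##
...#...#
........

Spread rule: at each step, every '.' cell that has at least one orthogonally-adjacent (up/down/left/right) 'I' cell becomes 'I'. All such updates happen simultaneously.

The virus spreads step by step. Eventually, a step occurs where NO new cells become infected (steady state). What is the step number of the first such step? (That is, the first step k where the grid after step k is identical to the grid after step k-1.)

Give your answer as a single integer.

Step 0 (initial): 1 infected
Step 1: +2 new -> 3 infected
Step 2: +4 new -> 7 infected
Step 3: +5 new -> 12 infected
Step 4: +6 new -> 18 infected
Step 5: +6 new -> 24 infected
Step 6: +5 new -> 29 infected
Step 7: +6 new -> 35 infected
Step 8: +4 new -> 39 infected
Step 9: +2 new -> 41 infected
Step 10: +1 new -> 42 infected
Step 11: +1 new -> 43 infected
Step 12: +0 new -> 43 infected

Answer: 12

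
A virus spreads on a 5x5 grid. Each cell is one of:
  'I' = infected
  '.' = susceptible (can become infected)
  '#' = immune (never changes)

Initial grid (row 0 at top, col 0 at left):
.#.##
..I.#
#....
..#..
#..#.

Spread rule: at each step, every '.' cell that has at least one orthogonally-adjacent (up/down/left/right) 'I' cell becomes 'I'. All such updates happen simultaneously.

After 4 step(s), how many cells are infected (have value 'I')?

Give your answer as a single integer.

Step 0 (initial): 1 infected
Step 1: +4 new -> 5 infected
Step 2: +3 new -> 8 infected
Step 3: +4 new -> 12 infected
Step 4: +3 new -> 15 infected

Answer: 15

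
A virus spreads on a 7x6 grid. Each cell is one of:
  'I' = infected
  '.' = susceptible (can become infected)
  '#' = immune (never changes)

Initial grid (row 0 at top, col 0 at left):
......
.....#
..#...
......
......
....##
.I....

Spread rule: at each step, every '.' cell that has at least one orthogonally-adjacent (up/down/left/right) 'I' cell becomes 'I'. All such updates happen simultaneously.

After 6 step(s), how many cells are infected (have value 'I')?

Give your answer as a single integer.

Answer: 28

Derivation:
Step 0 (initial): 1 infected
Step 1: +3 new -> 4 infected
Step 2: +4 new -> 8 infected
Step 3: +5 new -> 13 infected
Step 4: +5 new -> 18 infected
Step 5: +4 new -> 22 infected
Step 6: +6 new -> 28 infected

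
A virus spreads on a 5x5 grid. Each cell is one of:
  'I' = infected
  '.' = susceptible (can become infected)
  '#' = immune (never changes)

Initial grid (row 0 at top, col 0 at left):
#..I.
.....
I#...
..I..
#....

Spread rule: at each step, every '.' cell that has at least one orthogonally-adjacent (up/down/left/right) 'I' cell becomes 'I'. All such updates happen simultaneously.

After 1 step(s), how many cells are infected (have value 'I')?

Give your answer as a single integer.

Step 0 (initial): 3 infected
Step 1: +9 new -> 12 infected

Answer: 12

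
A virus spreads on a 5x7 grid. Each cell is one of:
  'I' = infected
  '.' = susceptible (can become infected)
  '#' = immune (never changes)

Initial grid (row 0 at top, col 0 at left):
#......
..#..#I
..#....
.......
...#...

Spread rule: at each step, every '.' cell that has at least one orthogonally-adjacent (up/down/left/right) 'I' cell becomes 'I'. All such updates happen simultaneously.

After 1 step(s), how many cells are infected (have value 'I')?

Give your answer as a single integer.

Step 0 (initial): 1 infected
Step 1: +2 new -> 3 infected

Answer: 3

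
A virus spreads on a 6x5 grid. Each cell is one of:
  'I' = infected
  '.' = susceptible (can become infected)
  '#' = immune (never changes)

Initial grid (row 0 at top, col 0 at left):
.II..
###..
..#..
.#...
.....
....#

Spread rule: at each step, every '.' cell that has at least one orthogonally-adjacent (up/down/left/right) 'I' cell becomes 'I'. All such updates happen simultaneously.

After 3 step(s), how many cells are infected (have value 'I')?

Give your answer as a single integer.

Step 0 (initial): 2 infected
Step 1: +2 new -> 4 infected
Step 2: +2 new -> 6 infected
Step 3: +2 new -> 8 infected

Answer: 8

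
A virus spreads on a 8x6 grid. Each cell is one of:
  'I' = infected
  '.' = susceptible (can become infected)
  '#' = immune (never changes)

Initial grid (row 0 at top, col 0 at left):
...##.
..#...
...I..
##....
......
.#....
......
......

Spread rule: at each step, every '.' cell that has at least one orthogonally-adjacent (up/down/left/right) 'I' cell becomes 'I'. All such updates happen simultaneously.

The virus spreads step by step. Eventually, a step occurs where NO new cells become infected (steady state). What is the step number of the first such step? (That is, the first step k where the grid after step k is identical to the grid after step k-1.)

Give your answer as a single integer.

Answer: 9

Derivation:
Step 0 (initial): 1 infected
Step 1: +4 new -> 5 infected
Step 2: +6 new -> 11 infected
Step 3: +7 new -> 18 infected
Step 4: +8 new -> 26 infected
Step 5: +7 new -> 33 infected
Step 6: +5 new -> 38 infected
Step 7: +3 new -> 41 infected
Step 8: +1 new -> 42 infected
Step 9: +0 new -> 42 infected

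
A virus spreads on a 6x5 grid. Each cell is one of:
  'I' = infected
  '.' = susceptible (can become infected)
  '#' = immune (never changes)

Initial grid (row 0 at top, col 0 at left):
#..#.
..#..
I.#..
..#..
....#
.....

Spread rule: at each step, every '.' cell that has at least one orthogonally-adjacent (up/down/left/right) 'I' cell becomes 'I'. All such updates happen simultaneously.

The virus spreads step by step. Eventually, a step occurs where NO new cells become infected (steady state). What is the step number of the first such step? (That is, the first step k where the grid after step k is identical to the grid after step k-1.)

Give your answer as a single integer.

Step 0 (initial): 1 infected
Step 1: +3 new -> 4 infected
Step 2: +3 new -> 7 infected
Step 3: +3 new -> 10 infected
Step 4: +3 new -> 13 infected
Step 5: +2 new -> 15 infected
Step 6: +2 new -> 17 infected
Step 7: +3 new -> 20 infected
Step 8: +2 new -> 22 infected
Step 9: +1 new -> 23 infected
Step 10: +1 new -> 24 infected
Step 11: +0 new -> 24 infected

Answer: 11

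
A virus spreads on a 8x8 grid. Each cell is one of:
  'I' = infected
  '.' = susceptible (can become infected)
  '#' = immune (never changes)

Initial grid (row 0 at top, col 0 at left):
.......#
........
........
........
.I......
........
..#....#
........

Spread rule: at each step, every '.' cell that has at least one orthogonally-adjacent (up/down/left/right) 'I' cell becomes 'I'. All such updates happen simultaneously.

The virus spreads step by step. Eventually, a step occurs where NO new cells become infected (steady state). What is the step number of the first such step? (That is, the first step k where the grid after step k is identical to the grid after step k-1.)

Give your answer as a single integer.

Answer: 10

Derivation:
Step 0 (initial): 1 infected
Step 1: +4 new -> 5 infected
Step 2: +7 new -> 12 infected
Step 3: +8 new -> 20 infected
Step 4: +10 new -> 30 infected
Step 5: +9 new -> 39 infected
Step 6: +8 new -> 47 infected
Step 7: +7 new -> 54 infected
Step 8: +4 new -> 58 infected
Step 9: +3 new -> 61 infected
Step 10: +0 new -> 61 infected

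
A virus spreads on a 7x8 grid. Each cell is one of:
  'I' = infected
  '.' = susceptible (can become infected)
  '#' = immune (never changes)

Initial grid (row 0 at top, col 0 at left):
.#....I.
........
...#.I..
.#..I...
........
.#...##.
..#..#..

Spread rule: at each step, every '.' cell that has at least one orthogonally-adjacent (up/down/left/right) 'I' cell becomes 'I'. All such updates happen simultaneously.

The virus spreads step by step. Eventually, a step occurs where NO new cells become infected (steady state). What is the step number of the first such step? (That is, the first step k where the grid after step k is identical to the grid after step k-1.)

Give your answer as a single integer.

Answer: 9

Derivation:
Step 0 (initial): 3 infected
Step 1: +9 new -> 12 infected
Step 2: +9 new -> 21 infected
Step 3: +8 new -> 29 infected
Step 4: +7 new -> 36 infected
Step 5: +4 new -> 40 infected
Step 6: +4 new -> 44 infected
Step 7: +3 new -> 47 infected
Step 8: +1 new -> 48 infected
Step 9: +0 new -> 48 infected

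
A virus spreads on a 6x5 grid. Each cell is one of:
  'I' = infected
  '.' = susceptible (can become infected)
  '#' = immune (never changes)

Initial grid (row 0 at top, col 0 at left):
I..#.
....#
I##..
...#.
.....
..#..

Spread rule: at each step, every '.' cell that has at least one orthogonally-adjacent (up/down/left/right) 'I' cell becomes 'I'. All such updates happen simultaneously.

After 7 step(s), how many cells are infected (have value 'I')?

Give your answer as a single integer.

Step 0 (initial): 2 infected
Step 1: +3 new -> 5 infected
Step 2: +4 new -> 9 infected
Step 3: +4 new -> 13 infected
Step 4: +3 new -> 16 infected
Step 5: +2 new -> 18 infected
Step 6: +3 new -> 21 infected
Step 7: +2 new -> 23 infected

Answer: 23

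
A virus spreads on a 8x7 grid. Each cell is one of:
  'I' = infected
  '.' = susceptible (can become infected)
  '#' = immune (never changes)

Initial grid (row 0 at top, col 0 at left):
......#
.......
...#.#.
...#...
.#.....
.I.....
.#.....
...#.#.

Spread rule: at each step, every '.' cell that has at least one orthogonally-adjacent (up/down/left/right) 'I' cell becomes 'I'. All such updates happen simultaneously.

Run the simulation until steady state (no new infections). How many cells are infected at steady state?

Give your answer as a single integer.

Answer: 48

Derivation:
Step 0 (initial): 1 infected
Step 1: +2 new -> 3 infected
Step 2: +5 new -> 8 infected
Step 3: +7 new -> 15 infected
Step 4: +7 new -> 22 infected
Step 5: +8 new -> 30 infected
Step 6: +8 new -> 38 infected
Step 7: +5 new -> 43 infected
Step 8: +3 new -> 46 infected
Step 9: +2 new -> 48 infected
Step 10: +0 new -> 48 infected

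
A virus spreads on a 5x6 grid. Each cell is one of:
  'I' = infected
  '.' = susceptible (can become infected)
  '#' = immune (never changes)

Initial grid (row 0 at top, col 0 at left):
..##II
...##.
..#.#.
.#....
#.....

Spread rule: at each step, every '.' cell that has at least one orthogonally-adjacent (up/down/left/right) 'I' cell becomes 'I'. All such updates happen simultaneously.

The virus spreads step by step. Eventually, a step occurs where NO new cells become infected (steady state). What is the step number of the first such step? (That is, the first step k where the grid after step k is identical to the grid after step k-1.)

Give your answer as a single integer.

Step 0 (initial): 2 infected
Step 1: +1 new -> 3 infected
Step 2: +1 new -> 4 infected
Step 3: +1 new -> 5 infected
Step 4: +2 new -> 7 infected
Step 5: +2 new -> 9 infected
Step 6: +3 new -> 12 infected
Step 7: +1 new -> 13 infected
Step 8: +1 new -> 14 infected
Step 9: +0 new -> 14 infected

Answer: 9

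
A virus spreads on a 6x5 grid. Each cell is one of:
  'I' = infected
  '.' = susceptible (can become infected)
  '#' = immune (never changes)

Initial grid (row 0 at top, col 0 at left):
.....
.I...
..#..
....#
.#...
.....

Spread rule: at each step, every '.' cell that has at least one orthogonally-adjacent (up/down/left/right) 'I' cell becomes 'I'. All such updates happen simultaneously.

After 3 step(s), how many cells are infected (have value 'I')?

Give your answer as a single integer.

Step 0 (initial): 1 infected
Step 1: +4 new -> 5 infected
Step 2: +5 new -> 10 infected
Step 3: +5 new -> 15 infected

Answer: 15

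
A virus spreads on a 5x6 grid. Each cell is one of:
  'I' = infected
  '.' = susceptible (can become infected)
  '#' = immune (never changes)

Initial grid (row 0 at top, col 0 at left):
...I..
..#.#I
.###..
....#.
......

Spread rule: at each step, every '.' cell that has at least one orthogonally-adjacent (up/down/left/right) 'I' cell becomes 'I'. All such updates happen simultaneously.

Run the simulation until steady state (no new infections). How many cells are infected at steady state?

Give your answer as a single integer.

Step 0 (initial): 2 infected
Step 1: +5 new -> 7 infected
Step 2: +3 new -> 10 infected
Step 3: +3 new -> 13 infected
Step 4: +2 new -> 15 infected
Step 5: +2 new -> 17 infected
Step 6: +3 new -> 20 infected
Step 7: +4 new -> 24 infected
Step 8: +0 new -> 24 infected

Answer: 24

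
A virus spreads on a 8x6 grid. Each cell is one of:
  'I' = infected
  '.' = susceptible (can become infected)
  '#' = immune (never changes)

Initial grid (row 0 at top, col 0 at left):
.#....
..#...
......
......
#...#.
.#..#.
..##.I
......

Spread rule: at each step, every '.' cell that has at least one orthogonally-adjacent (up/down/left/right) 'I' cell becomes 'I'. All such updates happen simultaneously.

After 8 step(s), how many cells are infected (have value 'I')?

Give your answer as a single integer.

Step 0 (initial): 1 infected
Step 1: +3 new -> 4 infected
Step 2: +2 new -> 6 infected
Step 3: +2 new -> 8 infected
Step 4: +3 new -> 11 infected
Step 5: +4 new -> 15 infected
Step 6: +7 new -> 22 infected
Step 7: +7 new -> 29 infected
Step 8: +6 new -> 35 infected

Answer: 35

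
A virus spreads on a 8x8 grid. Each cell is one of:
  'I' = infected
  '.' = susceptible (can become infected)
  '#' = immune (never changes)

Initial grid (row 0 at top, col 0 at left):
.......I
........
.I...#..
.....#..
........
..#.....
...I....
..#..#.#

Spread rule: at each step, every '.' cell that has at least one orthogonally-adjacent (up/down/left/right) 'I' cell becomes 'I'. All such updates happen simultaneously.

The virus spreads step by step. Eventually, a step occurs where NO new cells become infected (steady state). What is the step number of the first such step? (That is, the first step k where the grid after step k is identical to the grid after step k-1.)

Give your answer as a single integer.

Answer: 6

Derivation:
Step 0 (initial): 3 infected
Step 1: +10 new -> 13 infected
Step 2: +15 new -> 28 infected
Step 3: +17 new -> 45 infected
Step 4: +11 new -> 56 infected
Step 5: +2 new -> 58 infected
Step 6: +0 new -> 58 infected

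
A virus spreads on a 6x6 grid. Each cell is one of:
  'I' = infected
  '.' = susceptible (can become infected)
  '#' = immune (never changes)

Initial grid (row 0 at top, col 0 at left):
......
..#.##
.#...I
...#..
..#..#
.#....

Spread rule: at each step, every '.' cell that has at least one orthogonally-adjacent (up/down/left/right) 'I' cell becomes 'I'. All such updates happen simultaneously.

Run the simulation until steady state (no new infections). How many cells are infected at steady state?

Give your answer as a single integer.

Answer: 28

Derivation:
Step 0 (initial): 1 infected
Step 1: +2 new -> 3 infected
Step 2: +2 new -> 5 infected
Step 3: +3 new -> 8 infected
Step 4: +4 new -> 12 infected
Step 5: +5 new -> 17 infected
Step 6: +5 new -> 22 infected
Step 7: +4 new -> 26 infected
Step 8: +2 new -> 28 infected
Step 9: +0 new -> 28 infected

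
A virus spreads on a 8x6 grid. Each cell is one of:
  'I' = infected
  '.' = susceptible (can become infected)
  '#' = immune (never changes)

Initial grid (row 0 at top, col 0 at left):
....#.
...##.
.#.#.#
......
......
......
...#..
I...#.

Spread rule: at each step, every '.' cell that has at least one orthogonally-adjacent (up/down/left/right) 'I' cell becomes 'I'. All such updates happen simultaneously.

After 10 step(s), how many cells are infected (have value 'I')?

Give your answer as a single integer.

Step 0 (initial): 1 infected
Step 1: +2 new -> 3 infected
Step 2: +3 new -> 6 infected
Step 3: +4 new -> 10 infected
Step 4: +3 new -> 13 infected
Step 5: +4 new -> 17 infected
Step 6: +4 new -> 21 infected
Step 7: +7 new -> 28 infected
Step 8: +5 new -> 33 infected
Step 9: +4 new -> 37 infected
Step 10: +1 new -> 38 infected

Answer: 38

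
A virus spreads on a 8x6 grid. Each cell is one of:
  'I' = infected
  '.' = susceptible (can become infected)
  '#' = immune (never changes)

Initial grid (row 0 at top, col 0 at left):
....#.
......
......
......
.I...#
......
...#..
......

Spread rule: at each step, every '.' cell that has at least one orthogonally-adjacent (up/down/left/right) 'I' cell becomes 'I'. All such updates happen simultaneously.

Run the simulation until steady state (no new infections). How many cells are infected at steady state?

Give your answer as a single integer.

Step 0 (initial): 1 infected
Step 1: +4 new -> 5 infected
Step 2: +7 new -> 12 infected
Step 3: +9 new -> 21 infected
Step 4: +8 new -> 29 infected
Step 5: +8 new -> 37 infected
Step 6: +5 new -> 42 infected
Step 7: +2 new -> 44 infected
Step 8: +1 new -> 45 infected
Step 9: +0 new -> 45 infected

Answer: 45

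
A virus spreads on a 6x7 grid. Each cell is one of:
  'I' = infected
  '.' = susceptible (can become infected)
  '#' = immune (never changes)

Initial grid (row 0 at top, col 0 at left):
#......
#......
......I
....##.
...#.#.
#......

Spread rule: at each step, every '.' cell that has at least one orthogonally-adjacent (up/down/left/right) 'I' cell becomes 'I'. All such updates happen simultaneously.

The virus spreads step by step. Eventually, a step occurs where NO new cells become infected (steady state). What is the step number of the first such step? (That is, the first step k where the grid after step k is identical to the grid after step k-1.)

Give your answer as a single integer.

Step 0 (initial): 1 infected
Step 1: +3 new -> 4 infected
Step 2: +4 new -> 8 infected
Step 3: +4 new -> 12 infected
Step 4: +5 new -> 17 infected
Step 5: +5 new -> 22 infected
Step 6: +7 new -> 29 infected
Step 7: +4 new -> 33 infected
Step 8: +2 new -> 35 infected
Step 9: +0 new -> 35 infected

Answer: 9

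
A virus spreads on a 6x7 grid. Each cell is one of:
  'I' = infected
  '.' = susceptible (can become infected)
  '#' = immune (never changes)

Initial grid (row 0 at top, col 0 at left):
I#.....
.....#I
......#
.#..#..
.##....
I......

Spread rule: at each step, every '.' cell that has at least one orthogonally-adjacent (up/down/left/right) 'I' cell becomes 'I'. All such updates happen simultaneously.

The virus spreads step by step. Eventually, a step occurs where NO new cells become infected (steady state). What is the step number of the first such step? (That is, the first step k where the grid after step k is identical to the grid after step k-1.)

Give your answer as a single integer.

Step 0 (initial): 3 infected
Step 1: +4 new -> 7 infected
Step 2: +5 new -> 12 infected
Step 3: +4 new -> 16 infected
Step 4: +7 new -> 23 infected
Step 5: +6 new -> 29 infected
Step 6: +3 new -> 32 infected
Step 7: +2 new -> 34 infected
Step 8: +1 new -> 35 infected
Step 9: +0 new -> 35 infected

Answer: 9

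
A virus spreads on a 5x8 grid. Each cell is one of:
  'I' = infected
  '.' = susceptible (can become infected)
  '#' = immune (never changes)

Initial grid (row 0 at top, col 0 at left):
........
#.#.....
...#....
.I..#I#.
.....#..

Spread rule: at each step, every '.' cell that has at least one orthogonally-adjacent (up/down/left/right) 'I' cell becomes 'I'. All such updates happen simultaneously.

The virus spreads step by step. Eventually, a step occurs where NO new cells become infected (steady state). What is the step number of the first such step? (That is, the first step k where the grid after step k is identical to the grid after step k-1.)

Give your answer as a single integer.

Answer: 7

Derivation:
Step 0 (initial): 2 infected
Step 1: +5 new -> 7 infected
Step 2: +9 new -> 16 infected
Step 3: +6 new -> 22 infected
Step 4: +8 new -> 30 infected
Step 5: +3 new -> 33 infected
Step 6: +1 new -> 34 infected
Step 7: +0 new -> 34 infected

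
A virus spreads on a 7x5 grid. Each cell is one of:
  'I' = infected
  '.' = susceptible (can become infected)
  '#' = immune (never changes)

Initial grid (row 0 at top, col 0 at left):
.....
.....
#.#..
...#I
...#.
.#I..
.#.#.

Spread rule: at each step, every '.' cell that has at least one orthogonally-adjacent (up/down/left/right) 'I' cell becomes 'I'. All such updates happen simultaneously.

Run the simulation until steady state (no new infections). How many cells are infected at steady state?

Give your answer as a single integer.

Answer: 28

Derivation:
Step 0 (initial): 2 infected
Step 1: +5 new -> 7 infected
Step 2: +5 new -> 12 infected
Step 3: +5 new -> 17 infected
Step 4: +5 new -> 22 infected
Step 5: +3 new -> 25 infected
Step 6: +2 new -> 27 infected
Step 7: +1 new -> 28 infected
Step 8: +0 new -> 28 infected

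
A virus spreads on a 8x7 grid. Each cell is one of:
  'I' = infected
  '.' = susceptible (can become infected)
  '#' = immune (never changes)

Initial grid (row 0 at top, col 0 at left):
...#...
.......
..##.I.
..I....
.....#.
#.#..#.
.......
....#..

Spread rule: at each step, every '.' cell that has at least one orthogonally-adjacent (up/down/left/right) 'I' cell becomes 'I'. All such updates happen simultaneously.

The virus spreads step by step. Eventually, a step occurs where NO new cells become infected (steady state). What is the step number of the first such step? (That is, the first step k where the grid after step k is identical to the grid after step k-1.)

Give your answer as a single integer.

Answer: 8

Derivation:
Step 0 (initial): 2 infected
Step 1: +7 new -> 9 infected
Step 2: +9 new -> 18 infected
Step 3: +10 new -> 28 infected
Step 4: +7 new -> 35 infected
Step 5: +8 new -> 43 infected
Step 6: +4 new -> 47 infected
Step 7: +1 new -> 48 infected
Step 8: +0 new -> 48 infected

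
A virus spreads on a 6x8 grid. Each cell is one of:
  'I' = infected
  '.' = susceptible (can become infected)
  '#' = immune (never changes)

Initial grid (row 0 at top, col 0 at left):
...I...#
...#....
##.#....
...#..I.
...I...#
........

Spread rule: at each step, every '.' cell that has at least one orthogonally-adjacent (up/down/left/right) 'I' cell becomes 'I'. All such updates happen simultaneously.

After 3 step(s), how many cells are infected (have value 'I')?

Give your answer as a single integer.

Answer: 38

Derivation:
Step 0 (initial): 3 infected
Step 1: +9 new -> 12 infected
Step 2: +14 new -> 26 infected
Step 3: +12 new -> 38 infected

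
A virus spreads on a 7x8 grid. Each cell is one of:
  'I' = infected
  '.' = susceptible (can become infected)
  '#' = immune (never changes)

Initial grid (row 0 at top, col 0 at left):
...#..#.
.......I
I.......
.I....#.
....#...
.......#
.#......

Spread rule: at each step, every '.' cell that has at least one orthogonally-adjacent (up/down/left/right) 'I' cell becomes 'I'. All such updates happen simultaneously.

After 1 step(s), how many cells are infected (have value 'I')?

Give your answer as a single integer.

Answer: 11

Derivation:
Step 0 (initial): 3 infected
Step 1: +8 new -> 11 infected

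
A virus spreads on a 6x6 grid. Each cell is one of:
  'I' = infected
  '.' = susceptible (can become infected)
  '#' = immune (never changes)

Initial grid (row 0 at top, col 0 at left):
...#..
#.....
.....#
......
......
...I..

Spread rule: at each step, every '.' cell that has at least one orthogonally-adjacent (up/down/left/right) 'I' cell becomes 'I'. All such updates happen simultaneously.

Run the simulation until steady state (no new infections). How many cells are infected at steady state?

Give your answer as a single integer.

Step 0 (initial): 1 infected
Step 1: +3 new -> 4 infected
Step 2: +5 new -> 9 infected
Step 3: +6 new -> 15 infected
Step 4: +6 new -> 21 infected
Step 5: +4 new -> 25 infected
Step 6: +5 new -> 30 infected
Step 7: +2 new -> 32 infected
Step 8: +1 new -> 33 infected
Step 9: +0 new -> 33 infected

Answer: 33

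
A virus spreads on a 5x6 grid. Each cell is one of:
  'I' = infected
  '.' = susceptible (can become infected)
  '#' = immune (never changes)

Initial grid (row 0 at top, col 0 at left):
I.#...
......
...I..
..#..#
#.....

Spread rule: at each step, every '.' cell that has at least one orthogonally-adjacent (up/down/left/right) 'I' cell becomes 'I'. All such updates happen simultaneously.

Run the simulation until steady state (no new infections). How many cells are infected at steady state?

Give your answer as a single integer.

Step 0 (initial): 2 infected
Step 1: +6 new -> 8 infected
Step 2: +9 new -> 17 infected
Step 3: +6 new -> 23 infected
Step 4: +3 new -> 26 infected
Step 5: +0 new -> 26 infected

Answer: 26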